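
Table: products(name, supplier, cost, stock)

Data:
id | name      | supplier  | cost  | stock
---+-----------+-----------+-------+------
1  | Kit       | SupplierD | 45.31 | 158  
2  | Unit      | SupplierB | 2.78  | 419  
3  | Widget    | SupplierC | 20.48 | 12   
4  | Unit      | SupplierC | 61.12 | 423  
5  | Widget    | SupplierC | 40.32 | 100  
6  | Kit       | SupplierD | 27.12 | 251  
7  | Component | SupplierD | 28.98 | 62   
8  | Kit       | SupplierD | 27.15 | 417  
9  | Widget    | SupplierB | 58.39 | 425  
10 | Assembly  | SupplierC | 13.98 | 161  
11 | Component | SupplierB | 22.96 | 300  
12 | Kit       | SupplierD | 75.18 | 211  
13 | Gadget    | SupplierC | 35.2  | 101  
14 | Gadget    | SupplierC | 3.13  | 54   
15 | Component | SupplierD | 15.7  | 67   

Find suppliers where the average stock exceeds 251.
SELECT supplier, AVG(stock)
FROM products
GROUP BY supplier
HAVING AVG(stock) > 251

Result:
  SupplierB: avg=381.33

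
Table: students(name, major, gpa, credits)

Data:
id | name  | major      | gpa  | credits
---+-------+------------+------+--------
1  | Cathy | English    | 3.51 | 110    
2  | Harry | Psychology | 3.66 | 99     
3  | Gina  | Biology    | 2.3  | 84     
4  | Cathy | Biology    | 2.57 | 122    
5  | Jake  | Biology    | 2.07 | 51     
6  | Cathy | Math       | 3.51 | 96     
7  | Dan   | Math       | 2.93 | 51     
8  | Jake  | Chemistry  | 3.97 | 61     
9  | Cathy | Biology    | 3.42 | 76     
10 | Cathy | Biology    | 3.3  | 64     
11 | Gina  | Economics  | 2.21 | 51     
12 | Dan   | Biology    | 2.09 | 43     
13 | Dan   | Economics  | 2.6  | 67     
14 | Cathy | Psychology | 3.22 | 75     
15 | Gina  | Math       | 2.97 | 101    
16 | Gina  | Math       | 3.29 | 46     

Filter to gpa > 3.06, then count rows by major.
SELECT major, COUNT(*)
FROM students
WHERE gpa > 3.06
GROUP BY major

Note: WHERE filters rows before grouping.

Result:
  Biology: 2
  Chemistry: 1
  English: 1
  Math: 2
  Psychology: 2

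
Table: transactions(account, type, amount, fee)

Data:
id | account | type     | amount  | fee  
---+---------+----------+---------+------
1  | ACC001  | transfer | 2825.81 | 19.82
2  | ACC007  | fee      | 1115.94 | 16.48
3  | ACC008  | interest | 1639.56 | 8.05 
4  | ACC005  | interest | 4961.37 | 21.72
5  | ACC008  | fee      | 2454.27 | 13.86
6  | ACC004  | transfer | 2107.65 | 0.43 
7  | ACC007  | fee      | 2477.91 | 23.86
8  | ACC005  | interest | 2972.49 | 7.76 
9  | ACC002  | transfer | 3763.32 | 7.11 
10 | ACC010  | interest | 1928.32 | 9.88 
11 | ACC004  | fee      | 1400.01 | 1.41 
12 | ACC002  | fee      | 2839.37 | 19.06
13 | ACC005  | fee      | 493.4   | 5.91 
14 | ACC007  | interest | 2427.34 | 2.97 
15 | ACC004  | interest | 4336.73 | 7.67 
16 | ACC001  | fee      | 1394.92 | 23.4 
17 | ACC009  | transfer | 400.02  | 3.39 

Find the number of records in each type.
SELECT type, COUNT(*) as count
FROM transactions
GROUP BY type

Result:
  fee: 7
  interest: 6
  transfer: 4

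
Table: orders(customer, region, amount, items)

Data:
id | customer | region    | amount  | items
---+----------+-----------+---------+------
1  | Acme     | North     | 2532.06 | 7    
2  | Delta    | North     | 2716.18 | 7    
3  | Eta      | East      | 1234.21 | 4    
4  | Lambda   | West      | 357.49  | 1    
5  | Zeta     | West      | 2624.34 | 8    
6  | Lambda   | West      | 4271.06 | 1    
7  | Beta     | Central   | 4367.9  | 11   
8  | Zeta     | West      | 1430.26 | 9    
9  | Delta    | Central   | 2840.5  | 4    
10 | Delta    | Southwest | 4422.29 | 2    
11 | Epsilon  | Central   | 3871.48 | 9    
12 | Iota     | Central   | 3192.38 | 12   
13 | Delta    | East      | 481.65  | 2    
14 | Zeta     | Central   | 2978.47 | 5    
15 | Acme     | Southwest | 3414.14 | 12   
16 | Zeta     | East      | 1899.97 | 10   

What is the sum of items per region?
SELECT region, SUM(items) as result
FROM orders
GROUP BY region

Result:
  Central: 41
  East: 16
  North: 14
  Southwest: 14
  West: 19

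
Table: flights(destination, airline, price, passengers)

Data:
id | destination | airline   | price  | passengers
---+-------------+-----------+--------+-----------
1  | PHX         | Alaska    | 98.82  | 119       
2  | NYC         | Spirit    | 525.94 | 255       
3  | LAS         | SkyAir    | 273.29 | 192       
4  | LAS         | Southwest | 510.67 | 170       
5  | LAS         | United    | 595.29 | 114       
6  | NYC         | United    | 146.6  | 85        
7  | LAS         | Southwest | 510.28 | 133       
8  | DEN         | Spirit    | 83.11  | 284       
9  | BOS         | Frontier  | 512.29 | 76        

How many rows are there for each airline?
SELECT airline, COUNT(*) as count
FROM flights
GROUP BY airline

Result:
  Alaska: 1
  Frontier: 1
  SkyAir: 1
  Southwest: 2
  Spirit: 2
  United: 2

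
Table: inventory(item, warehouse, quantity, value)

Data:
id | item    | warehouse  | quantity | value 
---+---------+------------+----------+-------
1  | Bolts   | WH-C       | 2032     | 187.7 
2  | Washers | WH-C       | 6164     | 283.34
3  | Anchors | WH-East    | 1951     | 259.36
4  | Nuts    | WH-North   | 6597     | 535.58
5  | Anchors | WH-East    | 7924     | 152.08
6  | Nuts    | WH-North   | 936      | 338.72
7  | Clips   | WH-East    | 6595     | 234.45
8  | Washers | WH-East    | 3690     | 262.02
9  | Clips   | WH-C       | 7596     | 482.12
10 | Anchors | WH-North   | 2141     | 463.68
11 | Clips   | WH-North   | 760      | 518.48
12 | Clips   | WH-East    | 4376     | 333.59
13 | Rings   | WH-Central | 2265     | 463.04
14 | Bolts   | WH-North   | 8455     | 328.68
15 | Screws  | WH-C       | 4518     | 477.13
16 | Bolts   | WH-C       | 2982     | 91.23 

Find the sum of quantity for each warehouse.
SELECT warehouse, SUM(quantity) as result
FROM inventory
GROUP BY warehouse

Result:
  WH-C: 23292
  WH-Central: 2265
  WH-East: 24536
  WH-North: 18889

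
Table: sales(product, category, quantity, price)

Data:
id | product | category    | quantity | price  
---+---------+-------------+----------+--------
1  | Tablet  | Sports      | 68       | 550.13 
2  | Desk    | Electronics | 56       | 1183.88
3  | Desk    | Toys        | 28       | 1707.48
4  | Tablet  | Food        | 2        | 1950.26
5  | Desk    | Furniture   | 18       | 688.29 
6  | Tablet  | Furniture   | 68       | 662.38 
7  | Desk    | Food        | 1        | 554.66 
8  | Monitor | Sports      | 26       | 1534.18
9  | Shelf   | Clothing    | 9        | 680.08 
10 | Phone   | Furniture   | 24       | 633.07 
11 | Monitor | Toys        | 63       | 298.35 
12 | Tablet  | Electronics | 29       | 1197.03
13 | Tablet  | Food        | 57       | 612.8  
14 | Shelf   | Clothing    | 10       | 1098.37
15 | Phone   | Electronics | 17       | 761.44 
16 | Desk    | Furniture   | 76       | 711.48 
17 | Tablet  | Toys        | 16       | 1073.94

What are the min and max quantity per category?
SELECT category, MIN(quantity), MAX(quantity)
FROM sales
GROUP BY category

Result:
  Clothing: min=9, max=10
  Electronics: min=17, max=56
  Food: min=1, max=57
  Furniture: min=18, max=76
  Sports: min=26, max=68
  Toys: min=16, max=63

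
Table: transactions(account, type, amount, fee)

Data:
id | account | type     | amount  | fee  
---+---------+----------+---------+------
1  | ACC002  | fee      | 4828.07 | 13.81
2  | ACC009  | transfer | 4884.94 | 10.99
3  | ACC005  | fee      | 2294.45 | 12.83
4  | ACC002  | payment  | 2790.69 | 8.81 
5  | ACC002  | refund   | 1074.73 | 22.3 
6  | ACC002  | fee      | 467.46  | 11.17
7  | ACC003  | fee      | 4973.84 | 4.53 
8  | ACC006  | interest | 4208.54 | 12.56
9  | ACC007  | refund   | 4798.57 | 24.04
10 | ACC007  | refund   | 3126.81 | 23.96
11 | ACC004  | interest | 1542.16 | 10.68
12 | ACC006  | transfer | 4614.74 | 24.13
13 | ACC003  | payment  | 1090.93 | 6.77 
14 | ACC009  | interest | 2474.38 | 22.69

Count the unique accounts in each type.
SELECT type, COUNT(DISTINCT account)
FROM transactions
GROUP BY type

Result:
  fee: 3 distinct
  interest: 3 distinct
  payment: 2 distinct
  refund: 2 distinct
  transfer: 2 distinct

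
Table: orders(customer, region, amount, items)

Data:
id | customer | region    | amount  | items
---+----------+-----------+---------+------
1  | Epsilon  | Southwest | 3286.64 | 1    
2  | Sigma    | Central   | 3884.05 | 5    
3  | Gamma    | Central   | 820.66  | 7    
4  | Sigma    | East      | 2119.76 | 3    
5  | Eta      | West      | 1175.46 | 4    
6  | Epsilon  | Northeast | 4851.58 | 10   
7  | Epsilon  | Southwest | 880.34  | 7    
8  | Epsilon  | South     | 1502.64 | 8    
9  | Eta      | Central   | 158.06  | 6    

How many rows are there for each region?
SELECT region, COUNT(*) as count
FROM orders
GROUP BY region

Result:
  Central: 3
  East: 1
  Northeast: 1
  South: 1
  Southwest: 2
  West: 1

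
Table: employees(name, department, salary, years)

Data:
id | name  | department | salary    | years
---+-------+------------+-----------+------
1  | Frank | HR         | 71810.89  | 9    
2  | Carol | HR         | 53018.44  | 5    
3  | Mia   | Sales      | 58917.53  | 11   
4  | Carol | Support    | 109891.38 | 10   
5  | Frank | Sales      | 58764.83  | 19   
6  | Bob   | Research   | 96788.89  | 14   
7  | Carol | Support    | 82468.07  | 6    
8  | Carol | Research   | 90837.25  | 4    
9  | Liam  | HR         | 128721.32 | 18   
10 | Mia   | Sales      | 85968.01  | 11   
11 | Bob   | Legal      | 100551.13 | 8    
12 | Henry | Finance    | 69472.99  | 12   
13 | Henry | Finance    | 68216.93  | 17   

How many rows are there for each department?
SELECT department, COUNT(*) as count
FROM employees
GROUP BY department

Result:
  Finance: 2
  HR: 3
  Legal: 1
  Research: 2
  Sales: 3
  Support: 2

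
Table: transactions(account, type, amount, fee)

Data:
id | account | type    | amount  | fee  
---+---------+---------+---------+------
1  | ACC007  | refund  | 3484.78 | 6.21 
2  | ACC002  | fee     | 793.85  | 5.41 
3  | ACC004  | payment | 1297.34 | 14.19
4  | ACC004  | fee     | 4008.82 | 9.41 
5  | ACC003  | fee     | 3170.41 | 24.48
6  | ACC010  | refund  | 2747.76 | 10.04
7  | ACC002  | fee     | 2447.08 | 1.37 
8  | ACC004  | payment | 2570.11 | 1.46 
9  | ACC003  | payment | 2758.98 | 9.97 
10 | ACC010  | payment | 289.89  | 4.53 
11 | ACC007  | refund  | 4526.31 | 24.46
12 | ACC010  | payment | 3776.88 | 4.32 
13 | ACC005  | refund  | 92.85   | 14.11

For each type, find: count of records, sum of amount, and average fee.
SELECT type,
       COUNT(*) as cnt,
       SUM(amount) as total_amount,
       AVG(fee) as avg_fee
FROM transactions
GROUP BY type

Result:
  fee: 4 records, 10420.16 total amount, 10.17 avg fee
  payment: 5 records, 10693.20 total amount, 6.89 avg fee
  refund: 4 records, 10851.70 total amount, 13.71 avg fee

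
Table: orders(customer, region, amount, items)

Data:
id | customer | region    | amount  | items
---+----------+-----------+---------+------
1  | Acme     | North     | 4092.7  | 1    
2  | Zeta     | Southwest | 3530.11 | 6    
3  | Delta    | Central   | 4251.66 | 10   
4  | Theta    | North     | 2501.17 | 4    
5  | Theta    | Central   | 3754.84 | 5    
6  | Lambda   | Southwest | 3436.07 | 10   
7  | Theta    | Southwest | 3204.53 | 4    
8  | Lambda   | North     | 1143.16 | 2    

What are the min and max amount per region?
SELECT region, MIN(amount), MAX(amount)
FROM orders
GROUP BY region

Result:
  Central: min=3754.84, max=4251.66
  North: min=1143.16, max=4092.70
  Southwest: min=3204.53, max=3530.11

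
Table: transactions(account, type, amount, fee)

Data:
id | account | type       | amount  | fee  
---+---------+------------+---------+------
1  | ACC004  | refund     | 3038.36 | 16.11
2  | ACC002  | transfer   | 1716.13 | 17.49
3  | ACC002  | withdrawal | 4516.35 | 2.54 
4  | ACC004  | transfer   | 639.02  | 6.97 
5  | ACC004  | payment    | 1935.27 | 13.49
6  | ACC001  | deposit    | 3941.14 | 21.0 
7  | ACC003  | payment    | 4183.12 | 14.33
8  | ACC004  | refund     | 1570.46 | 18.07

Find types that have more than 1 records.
SELECT type, COUNT(*) as cnt
FROM transactions
GROUP BY type
HAVING COUNT(*) > 1

Result:
  payment: 2
  refund: 2
  transfer: 2

Note: HAVING filters groups after aggregation, WHERE filters rows before.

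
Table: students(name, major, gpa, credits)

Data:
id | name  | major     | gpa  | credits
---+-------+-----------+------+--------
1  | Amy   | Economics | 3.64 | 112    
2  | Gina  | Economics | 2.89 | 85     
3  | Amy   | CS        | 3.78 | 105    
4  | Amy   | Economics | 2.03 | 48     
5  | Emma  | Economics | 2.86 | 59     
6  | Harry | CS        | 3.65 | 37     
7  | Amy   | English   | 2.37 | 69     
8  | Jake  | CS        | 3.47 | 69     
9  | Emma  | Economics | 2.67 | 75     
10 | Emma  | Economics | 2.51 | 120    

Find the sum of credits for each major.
SELECT major, SUM(credits) as result
FROM students
GROUP BY major

Result:
  CS: 211
  Economics: 499
  English: 69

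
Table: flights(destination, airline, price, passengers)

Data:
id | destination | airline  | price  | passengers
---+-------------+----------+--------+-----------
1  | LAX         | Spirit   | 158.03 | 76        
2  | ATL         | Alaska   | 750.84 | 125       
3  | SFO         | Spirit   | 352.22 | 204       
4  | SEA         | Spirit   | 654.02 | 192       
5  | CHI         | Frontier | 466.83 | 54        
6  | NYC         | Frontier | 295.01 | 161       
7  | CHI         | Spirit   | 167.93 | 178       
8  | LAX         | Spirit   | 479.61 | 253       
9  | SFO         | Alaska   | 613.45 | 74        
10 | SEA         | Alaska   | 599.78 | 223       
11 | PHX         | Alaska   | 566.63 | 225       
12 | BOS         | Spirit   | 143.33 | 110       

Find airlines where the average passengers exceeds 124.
SELECT airline, AVG(passengers)
FROM flights
GROUP BY airline
HAVING AVG(passengers) > 124

Result:
  Alaska: avg=161.75
  Spirit: avg=168.83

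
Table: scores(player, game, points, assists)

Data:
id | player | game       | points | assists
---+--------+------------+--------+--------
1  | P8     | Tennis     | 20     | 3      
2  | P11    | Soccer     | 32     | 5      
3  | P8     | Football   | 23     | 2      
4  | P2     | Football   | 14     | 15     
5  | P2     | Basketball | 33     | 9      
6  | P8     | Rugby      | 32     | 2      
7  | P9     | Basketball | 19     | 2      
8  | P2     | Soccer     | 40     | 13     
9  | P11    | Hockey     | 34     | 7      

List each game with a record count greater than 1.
SELECT game, COUNT(*) as cnt
FROM scores
GROUP BY game
HAVING COUNT(*) > 1

Result:
  Basketball: 2
  Football: 2
  Soccer: 2

Note: HAVING filters groups after aggregation, WHERE filters rows before.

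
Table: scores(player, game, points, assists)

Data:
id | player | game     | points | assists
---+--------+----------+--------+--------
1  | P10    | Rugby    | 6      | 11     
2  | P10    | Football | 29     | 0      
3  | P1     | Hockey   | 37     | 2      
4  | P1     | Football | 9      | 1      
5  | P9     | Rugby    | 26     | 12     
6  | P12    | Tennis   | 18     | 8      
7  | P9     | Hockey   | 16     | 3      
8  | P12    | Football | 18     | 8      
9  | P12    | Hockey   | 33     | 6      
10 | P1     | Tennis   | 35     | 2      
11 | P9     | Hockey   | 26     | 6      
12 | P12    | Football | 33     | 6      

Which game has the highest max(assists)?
SELECT game, MAX(assists) as val
FROM scores
GROUP BY game
ORDER BY val DESC
LIMIT 1

Result: Rugby with max(assists) = 12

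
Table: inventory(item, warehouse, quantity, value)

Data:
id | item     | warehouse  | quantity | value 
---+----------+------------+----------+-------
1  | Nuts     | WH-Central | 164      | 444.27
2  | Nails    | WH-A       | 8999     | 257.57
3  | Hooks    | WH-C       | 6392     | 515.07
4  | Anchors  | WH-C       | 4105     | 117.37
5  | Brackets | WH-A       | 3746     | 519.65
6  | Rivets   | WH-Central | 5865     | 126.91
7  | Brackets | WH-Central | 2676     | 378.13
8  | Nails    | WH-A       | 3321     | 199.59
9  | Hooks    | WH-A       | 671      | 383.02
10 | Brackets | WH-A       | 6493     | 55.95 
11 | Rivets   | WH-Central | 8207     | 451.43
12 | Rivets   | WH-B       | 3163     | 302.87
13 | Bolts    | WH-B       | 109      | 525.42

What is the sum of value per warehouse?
SELECT warehouse, SUM(value) as result
FROM inventory
GROUP BY warehouse

Result:
  WH-A: 1415.78
  WH-B: 828.29
  WH-C: 632.44
  WH-Central: 1400.74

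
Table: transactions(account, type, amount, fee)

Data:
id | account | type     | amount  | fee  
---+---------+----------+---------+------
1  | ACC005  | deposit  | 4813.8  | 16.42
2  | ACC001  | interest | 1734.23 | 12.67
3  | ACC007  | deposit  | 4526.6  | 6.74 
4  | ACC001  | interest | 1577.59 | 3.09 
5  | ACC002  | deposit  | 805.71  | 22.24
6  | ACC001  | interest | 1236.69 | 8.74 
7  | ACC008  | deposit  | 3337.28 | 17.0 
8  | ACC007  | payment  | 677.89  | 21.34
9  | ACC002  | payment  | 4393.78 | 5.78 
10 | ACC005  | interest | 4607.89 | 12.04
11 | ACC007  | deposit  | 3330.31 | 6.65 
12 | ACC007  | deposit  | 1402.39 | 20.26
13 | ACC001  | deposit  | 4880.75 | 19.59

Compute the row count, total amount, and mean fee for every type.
SELECT type,
       COUNT(*) as cnt,
       SUM(amount) as total_amount,
       AVG(fee) as avg_fee
FROM transactions
GROUP BY type

Result:
  deposit: 7 records, 23096.84 total amount, 15.56 avg fee
  interest: 4 records, 9156.40 total amount, 9.14 avg fee
  payment: 2 records, 5071.67 total amount, 13.56 avg fee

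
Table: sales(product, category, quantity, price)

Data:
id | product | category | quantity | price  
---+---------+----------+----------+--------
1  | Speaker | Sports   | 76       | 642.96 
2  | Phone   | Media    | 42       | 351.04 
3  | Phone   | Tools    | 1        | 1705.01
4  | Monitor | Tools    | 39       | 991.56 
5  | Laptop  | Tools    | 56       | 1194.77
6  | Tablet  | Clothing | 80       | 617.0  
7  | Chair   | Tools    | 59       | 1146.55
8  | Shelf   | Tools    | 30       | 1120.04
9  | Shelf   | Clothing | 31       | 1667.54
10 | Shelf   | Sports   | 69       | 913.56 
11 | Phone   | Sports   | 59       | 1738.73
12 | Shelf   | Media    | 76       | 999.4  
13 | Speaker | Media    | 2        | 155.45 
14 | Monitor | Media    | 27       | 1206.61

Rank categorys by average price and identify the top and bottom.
SELECT category, AVG(price)
FROM sales
GROUP BY category
ORDER BY AVG(price)

All groups:
  Media: 678.13
  Sports: 1098.42
  Clothing: 1142.27
  Tools: 1231.59

Highest: Tools (1231.59)
Lowest: Media (678.13)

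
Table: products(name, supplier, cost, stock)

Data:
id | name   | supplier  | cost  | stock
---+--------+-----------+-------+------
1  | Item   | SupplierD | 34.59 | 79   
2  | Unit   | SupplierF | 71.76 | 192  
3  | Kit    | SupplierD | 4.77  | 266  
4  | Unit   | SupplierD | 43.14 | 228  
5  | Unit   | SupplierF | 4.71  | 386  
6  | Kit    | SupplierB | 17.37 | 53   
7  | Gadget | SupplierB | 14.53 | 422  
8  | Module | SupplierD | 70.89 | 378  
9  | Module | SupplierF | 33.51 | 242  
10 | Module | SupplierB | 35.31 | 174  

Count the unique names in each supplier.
SELECT supplier, COUNT(DISTINCT name)
FROM products
GROUP BY supplier

Result:
  SupplierB: 3 distinct
  SupplierD: 4 distinct
  SupplierF: 2 distinct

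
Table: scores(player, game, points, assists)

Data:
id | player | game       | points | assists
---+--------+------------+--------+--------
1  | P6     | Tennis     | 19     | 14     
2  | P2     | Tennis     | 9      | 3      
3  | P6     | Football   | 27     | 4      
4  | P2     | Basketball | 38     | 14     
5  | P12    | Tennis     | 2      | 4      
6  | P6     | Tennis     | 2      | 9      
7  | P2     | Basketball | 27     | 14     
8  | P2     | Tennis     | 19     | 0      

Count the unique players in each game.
SELECT game, COUNT(DISTINCT player)
FROM scores
GROUP BY game

Result:
  Basketball: 1 distinct
  Football: 1 distinct
  Tennis: 3 distinct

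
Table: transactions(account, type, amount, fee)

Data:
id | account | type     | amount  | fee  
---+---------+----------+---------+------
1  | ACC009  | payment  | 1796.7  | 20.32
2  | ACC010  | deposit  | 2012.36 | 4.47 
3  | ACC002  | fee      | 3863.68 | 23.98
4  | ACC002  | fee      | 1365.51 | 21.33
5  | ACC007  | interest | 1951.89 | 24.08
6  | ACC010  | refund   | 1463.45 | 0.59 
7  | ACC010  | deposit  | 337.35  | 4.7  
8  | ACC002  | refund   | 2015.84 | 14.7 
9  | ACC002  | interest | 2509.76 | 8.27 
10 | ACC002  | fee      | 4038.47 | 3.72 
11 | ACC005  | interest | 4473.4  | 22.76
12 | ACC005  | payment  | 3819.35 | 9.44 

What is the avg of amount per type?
SELECT type, AVG(amount) as result
FROM transactions
GROUP BY type

Result:
  deposit: 1174.86
  fee: 3089.22
  interest: 2978.35
  payment: 2808.03
  refund: 1739.65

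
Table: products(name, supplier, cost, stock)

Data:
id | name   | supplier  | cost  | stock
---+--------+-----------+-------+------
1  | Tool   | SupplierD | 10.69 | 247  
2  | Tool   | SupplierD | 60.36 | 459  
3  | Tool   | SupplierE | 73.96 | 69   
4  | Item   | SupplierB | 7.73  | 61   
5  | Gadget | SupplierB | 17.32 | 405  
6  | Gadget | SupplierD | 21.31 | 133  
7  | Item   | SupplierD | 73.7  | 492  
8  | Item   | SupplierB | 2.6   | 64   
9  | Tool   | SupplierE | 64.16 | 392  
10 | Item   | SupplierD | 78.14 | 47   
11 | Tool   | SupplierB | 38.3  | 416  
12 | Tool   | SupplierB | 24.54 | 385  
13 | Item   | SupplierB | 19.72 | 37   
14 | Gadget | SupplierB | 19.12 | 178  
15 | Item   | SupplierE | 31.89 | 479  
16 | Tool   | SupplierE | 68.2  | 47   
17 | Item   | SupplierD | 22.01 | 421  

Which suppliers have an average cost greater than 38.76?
SELECT supplier, AVG(cost)
FROM products
GROUP BY supplier
HAVING AVG(cost) > 38.76

Result:
  SupplierD: avg=44.37
  SupplierE: avg=59.55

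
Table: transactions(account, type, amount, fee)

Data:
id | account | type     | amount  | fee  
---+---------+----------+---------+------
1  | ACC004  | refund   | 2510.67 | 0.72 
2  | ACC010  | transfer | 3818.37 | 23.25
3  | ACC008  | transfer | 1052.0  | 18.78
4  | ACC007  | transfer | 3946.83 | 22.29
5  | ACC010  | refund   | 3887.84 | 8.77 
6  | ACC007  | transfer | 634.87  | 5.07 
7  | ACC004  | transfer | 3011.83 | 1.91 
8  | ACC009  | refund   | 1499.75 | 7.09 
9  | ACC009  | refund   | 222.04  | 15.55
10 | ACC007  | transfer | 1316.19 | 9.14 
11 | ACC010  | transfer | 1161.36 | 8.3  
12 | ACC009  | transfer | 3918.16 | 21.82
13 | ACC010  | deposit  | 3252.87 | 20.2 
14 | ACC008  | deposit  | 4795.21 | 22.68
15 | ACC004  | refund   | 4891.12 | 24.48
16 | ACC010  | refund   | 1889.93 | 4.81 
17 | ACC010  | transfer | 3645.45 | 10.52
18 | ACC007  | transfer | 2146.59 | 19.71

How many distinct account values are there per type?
SELECT type, COUNT(DISTINCT account)
FROM transactions
GROUP BY type

Result:
  deposit: 2 distinct
  refund: 3 distinct
  transfer: 5 distinct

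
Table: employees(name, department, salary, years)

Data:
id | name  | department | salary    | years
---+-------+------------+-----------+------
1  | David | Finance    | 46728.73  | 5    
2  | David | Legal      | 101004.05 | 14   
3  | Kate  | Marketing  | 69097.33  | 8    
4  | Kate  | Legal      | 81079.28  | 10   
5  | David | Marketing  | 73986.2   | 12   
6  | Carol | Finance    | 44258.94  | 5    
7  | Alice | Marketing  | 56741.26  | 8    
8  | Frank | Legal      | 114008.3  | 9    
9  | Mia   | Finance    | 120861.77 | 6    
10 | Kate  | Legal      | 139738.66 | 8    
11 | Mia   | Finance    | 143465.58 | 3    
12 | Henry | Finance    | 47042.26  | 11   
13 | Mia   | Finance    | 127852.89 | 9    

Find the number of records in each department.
SELECT department, COUNT(*) as count
FROM employees
GROUP BY department

Result:
  Finance: 6
  Legal: 4
  Marketing: 3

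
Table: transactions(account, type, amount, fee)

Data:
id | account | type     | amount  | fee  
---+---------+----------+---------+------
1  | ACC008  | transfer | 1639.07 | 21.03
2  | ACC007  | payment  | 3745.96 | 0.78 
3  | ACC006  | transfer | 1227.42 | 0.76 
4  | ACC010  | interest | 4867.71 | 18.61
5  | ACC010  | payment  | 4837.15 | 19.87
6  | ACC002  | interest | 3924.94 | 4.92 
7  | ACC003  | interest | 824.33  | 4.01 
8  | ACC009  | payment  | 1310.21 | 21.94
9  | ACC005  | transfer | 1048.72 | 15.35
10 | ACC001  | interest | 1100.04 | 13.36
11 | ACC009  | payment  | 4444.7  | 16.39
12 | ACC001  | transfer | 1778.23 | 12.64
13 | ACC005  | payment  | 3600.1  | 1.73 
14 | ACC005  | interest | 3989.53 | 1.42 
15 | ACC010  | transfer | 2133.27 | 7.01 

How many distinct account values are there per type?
SELECT type, COUNT(DISTINCT account)
FROM transactions
GROUP BY type

Result:
  interest: 5 distinct
  payment: 4 distinct
  transfer: 5 distinct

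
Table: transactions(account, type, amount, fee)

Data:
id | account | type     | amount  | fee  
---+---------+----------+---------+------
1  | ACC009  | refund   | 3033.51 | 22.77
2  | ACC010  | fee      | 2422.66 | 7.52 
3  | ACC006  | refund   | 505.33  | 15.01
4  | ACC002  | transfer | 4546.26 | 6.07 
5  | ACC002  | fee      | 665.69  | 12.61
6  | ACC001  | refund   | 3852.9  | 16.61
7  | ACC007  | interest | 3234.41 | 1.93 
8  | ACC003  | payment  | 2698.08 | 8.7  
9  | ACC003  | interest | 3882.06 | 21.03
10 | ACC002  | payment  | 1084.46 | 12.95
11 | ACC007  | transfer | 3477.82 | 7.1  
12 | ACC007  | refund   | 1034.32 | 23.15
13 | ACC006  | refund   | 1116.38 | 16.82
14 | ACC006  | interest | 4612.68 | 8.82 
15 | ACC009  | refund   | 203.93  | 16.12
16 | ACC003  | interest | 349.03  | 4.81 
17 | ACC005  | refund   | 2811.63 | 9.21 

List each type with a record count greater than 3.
SELECT type, COUNT(*) as cnt
FROM transactions
GROUP BY type
HAVING COUNT(*) > 3

Result:
  interest: 4
  refund: 7

Note: HAVING filters groups after aggregation, WHERE filters rows before.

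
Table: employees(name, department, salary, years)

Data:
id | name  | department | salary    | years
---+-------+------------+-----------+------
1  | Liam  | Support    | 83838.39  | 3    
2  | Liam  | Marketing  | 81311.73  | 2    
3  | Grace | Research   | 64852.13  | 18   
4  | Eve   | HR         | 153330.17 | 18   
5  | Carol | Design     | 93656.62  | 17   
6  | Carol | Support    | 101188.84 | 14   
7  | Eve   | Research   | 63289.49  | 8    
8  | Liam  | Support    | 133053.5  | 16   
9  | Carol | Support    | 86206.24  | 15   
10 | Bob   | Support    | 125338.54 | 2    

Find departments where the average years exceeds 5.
SELECT department, AVG(years)
FROM employees
GROUP BY department
HAVING AVG(years) > 5

Result:
  Design: avg=17.00
  HR: avg=18.00
  Research: avg=13.00
  Support: avg=10.00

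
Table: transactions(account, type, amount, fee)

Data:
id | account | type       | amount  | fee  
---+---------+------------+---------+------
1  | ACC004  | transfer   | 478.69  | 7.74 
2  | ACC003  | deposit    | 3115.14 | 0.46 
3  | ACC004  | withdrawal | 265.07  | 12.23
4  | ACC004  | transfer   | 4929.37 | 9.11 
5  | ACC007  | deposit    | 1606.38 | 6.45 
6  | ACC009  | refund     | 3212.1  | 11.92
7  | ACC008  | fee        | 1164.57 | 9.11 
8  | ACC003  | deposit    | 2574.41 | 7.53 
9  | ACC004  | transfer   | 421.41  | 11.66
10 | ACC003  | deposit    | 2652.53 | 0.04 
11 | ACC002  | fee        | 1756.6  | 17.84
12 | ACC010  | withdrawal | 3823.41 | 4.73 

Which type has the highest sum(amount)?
SELECT type, SUM(amount) as val
FROM transactions
GROUP BY type
ORDER BY val DESC
LIMIT 1

Result: deposit with sum(amount) = 9948.46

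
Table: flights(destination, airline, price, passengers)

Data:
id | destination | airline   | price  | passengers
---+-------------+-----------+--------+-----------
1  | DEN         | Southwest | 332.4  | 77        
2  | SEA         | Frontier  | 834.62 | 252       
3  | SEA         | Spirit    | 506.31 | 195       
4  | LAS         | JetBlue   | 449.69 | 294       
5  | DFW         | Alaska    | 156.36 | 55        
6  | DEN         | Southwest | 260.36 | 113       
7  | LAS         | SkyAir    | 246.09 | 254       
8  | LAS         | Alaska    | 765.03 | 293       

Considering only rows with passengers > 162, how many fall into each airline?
SELECT airline, COUNT(*)
FROM flights
WHERE passengers > 162
GROUP BY airline

Note: WHERE filters rows before grouping.

Result:
  Alaska: 1
  Frontier: 1
  JetBlue: 1
  SkyAir: 1
  Spirit: 1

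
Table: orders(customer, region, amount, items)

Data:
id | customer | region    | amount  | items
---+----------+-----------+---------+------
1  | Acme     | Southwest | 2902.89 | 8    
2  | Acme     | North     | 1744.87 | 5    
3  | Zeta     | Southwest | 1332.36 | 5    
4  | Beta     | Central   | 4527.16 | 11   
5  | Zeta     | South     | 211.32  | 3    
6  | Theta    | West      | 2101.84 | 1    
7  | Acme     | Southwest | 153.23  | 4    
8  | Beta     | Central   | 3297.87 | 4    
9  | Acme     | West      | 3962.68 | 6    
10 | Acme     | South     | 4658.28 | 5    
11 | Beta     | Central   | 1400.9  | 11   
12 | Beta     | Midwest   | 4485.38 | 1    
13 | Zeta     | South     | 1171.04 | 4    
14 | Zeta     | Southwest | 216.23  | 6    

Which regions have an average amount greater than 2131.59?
SELECT region, AVG(amount)
FROM orders
GROUP BY region
HAVING AVG(amount) > 2131.59

Result:
  Central: avg=3075.31
  Midwest: avg=4485.38
  West: avg=3032.26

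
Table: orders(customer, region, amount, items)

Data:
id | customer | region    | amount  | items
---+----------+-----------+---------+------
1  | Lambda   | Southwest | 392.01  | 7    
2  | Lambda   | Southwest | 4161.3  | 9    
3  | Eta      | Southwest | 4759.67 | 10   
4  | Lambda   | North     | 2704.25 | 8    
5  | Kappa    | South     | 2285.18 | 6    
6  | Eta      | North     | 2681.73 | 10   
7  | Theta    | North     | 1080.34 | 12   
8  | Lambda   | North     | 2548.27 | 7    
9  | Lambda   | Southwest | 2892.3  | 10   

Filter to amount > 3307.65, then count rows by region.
SELECT region, COUNT(*)
FROM orders
WHERE amount > 3307.65
GROUP BY region

Note: WHERE filters rows before grouping.

Result:
  Southwest: 2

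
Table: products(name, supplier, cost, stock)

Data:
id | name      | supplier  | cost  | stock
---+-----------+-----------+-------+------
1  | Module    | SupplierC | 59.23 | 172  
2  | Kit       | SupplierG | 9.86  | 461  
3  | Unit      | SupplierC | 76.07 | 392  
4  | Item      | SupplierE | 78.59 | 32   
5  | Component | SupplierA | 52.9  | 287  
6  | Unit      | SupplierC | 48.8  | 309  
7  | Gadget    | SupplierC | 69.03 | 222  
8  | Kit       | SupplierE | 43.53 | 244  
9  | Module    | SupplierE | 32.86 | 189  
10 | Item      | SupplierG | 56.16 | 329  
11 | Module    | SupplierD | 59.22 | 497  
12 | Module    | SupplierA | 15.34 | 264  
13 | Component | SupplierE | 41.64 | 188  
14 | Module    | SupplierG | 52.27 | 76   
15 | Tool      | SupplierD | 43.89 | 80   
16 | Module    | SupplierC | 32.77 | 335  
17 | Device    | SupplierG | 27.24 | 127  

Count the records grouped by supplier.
SELECT supplier, COUNT(*) as count
FROM products
GROUP BY supplier

Result:
  SupplierA: 2
  SupplierC: 5
  SupplierD: 2
  SupplierE: 4
  SupplierG: 4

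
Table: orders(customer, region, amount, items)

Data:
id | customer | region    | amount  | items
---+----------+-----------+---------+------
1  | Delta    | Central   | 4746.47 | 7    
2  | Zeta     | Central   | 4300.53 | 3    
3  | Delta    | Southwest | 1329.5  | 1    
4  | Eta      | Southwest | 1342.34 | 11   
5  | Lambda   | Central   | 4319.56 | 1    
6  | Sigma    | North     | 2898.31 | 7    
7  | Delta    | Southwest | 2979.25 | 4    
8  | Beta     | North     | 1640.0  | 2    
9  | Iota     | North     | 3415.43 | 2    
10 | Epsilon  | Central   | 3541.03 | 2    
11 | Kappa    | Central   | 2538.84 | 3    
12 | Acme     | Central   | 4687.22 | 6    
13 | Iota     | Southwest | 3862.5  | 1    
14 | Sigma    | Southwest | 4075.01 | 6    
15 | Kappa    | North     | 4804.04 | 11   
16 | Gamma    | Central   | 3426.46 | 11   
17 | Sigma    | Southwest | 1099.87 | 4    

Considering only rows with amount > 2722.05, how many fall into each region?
SELECT region, COUNT(*)
FROM orders
WHERE amount > 2722.05
GROUP BY region

Note: WHERE filters rows before grouping.

Result:
  Central: 6
  North: 3
  Southwest: 3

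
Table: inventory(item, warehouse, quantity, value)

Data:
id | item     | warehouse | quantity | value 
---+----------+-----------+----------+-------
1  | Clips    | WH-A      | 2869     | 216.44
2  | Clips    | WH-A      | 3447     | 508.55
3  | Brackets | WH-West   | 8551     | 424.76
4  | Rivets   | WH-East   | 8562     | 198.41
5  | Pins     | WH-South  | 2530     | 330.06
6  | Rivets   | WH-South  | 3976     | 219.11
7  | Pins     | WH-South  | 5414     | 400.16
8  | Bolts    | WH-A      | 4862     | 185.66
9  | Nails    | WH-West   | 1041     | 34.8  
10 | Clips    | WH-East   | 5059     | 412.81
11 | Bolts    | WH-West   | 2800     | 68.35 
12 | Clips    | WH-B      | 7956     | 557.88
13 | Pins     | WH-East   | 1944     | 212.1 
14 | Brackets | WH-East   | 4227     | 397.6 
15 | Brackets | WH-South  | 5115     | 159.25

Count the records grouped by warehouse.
SELECT warehouse, COUNT(*) as count
FROM inventory
GROUP BY warehouse

Result:
  WH-A: 3
  WH-B: 1
  WH-East: 4
  WH-South: 4
  WH-West: 3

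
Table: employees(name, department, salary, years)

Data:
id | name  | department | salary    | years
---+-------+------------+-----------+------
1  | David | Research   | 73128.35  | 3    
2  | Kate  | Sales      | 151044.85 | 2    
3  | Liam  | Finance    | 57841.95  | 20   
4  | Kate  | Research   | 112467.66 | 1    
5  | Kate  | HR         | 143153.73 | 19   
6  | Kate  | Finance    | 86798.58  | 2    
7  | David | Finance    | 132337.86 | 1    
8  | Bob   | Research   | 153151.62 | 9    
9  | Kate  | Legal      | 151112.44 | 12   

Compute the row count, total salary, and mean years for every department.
SELECT department,
       COUNT(*) as cnt,
       SUM(salary) as total_salary,
       AVG(years) as avg_years
FROM employees
GROUP BY department

Result:
  Finance: 3 records, 276978.39 total salary, 7.67 avg years
  HR: 1 records, 143153.73 total salary, 19.00 avg years
  Legal: 1 records, 151112.44 total salary, 12.00 avg years
  Research: 3 records, 338747.63 total salary, 4.33 avg years
  Sales: 1 records, 151044.85 total salary, 2.00 avg years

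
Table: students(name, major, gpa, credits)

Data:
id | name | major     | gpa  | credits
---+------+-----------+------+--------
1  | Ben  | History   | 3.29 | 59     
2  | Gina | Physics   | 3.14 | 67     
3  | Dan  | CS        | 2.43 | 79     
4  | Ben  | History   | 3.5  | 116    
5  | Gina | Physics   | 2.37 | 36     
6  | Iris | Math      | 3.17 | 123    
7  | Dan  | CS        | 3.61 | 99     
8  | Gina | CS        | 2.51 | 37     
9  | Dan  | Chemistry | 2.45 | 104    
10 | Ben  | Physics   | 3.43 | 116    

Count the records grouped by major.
SELECT major, COUNT(*) as count
FROM students
GROUP BY major

Result:
  CS: 3
  Chemistry: 1
  History: 2
  Math: 1
  Physics: 3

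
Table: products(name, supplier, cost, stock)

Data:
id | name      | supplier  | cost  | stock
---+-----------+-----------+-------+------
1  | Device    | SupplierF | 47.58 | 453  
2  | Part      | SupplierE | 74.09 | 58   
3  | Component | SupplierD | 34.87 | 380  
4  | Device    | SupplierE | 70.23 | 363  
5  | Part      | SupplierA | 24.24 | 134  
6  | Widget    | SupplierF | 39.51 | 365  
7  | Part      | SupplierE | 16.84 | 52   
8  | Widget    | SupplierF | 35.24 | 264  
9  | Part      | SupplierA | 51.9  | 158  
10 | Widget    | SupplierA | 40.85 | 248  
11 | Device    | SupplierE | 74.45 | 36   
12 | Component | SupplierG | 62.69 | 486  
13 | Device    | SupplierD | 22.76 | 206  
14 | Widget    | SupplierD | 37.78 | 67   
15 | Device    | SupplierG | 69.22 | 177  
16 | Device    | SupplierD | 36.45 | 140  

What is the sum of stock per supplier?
SELECT supplier, SUM(stock) as result
FROM products
GROUP BY supplier

Result:
  SupplierA: 540
  SupplierD: 793
  SupplierE: 509
  SupplierF: 1082
  SupplierG: 663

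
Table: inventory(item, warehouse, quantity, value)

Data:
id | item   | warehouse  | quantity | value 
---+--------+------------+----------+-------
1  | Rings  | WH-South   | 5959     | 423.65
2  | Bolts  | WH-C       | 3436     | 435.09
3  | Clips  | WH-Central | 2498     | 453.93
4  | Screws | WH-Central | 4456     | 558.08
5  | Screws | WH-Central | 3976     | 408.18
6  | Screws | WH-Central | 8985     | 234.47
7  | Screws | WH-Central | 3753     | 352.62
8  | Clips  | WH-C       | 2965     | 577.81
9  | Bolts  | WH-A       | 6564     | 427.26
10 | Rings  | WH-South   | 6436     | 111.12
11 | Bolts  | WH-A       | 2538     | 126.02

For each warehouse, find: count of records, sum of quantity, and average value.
SELECT warehouse,
       COUNT(*) as cnt,
       SUM(quantity) as total_quantity,
       AVG(value) as avg_value
FROM inventory
GROUP BY warehouse

Result:
  WH-A: 2 records, 9102 total quantity, 276.64 avg value
  WH-C: 2 records, 6401 total quantity, 506.45 avg value
  WH-Central: 5 records, 23668 total quantity, 401.46 avg value
  WH-South: 2 records, 12395 total quantity, 267.39 avg value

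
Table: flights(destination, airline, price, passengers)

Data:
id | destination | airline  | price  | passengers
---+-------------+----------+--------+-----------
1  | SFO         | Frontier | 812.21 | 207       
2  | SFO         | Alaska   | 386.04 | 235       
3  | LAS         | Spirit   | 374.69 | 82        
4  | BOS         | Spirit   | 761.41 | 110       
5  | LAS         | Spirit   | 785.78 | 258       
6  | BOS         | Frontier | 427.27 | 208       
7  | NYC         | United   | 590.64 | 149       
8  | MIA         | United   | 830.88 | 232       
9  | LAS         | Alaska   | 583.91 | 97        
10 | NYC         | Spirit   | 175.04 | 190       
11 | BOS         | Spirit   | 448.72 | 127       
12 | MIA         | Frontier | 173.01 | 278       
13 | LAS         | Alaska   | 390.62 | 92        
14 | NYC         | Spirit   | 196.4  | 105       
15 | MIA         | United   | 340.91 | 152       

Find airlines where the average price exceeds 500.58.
SELECT airline, AVG(price)
FROM flights
GROUP BY airline
HAVING AVG(price) > 500.58

Result:
  United: avg=587.48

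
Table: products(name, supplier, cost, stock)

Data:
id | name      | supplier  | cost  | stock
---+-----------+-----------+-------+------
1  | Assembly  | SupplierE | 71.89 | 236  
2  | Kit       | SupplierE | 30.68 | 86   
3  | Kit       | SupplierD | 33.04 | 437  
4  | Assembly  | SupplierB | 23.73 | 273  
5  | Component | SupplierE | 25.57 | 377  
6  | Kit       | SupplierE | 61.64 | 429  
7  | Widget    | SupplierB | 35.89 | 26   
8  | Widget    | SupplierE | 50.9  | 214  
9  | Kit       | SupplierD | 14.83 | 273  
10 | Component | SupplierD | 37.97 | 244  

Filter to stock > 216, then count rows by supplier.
SELECT supplier, COUNT(*)
FROM products
WHERE stock > 216
GROUP BY supplier

Note: WHERE filters rows before grouping.

Result:
  SupplierB: 1
  SupplierD: 3
  SupplierE: 3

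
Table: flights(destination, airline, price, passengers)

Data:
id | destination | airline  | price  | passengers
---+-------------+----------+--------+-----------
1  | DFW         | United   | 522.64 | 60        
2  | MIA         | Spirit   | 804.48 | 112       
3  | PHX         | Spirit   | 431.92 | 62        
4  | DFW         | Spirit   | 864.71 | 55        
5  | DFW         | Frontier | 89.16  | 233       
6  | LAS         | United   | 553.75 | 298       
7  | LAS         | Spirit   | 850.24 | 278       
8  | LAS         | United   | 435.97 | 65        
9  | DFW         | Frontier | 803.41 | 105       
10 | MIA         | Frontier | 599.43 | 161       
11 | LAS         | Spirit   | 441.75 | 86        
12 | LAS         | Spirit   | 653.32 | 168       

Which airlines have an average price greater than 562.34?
SELECT airline, AVG(price)
FROM flights
GROUP BY airline
HAVING AVG(price) > 562.34

Result:
  Spirit: avg=674.40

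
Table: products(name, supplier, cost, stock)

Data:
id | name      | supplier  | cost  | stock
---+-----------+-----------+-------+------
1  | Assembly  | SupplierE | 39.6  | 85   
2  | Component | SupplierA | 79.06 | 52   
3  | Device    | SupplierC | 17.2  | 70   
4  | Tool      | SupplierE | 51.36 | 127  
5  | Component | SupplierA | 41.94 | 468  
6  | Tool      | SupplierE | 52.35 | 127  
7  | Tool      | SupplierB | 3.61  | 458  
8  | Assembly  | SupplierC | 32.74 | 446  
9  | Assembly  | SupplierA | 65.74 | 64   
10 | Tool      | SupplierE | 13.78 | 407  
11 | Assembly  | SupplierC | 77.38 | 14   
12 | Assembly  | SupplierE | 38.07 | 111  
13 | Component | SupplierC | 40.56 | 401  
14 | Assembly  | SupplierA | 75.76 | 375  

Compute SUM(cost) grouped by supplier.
SELECT supplier, SUM(cost) as result
FROM products
GROUP BY supplier

Result:
  SupplierA: 262.50
  SupplierB: 3.61
  SupplierC: 167.88
  SupplierE: 195.16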